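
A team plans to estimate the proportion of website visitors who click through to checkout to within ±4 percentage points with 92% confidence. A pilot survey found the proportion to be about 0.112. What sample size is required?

191

For a proportion with margin E = 0.04 at 92% confidence, z = 1.751.
n = p̂(1−p̂)(z/E)² = 0.112 × 0.888 × (1.751/0.04)² = 190.58
Round up: n = 191.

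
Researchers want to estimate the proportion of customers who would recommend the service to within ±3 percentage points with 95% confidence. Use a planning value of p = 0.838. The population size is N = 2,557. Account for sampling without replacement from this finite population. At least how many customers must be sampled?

For a proportion with margin E = 0.03 at 95% confidence, z = 1.960.
n = p̂(1−p̂)(z/E)² = 0.838 × 0.162 × (1.960/0.03)² = 579.47 — call this n₀.
Finite-population correction with N = 2,557: n = n₀ / (1 + (n₀−1)/N) = 579.47 / 1.226 = 472.65
Round up: n = 473.

473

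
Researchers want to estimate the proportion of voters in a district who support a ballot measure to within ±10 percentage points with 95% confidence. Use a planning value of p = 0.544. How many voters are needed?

For a proportion with margin E = 0.1 at 95% confidence, z = 1.960.
n = p̂(1−p̂)(z/E)² = 0.544 × 0.456 × (1.960/0.1)² = 95.30
Round up: n = 96.

96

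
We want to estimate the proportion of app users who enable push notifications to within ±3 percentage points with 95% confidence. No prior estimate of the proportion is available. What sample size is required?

n = 1068

For a proportion with margin E = 0.03 at 95% confidence, z = 1.960.
With no prior estimate, use p = 0.5, which maximizes p(1−p) at 0.25.
n = 0.25 × (z/E)² = 0.25 × (1.960/0.03)² = 1067.11
Round up: n = 1068.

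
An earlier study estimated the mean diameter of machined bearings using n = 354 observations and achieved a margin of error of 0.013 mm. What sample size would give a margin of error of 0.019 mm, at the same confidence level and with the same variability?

Margin of error scales as 1/√n, so n₂ = n₁·(E₁/E₂)².
n₂ = 354 × (0.013/0.019)² = 354 × 0.4681 = 165.71
Round up: n₂ = 166.

166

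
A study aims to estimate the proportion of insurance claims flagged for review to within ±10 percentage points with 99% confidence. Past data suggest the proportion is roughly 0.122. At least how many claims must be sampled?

For a proportion with margin E = 0.1 at 99% confidence, z = 2.576.
n = p̂(1−p̂)(z/E)² = 0.122 × 0.878 × (2.576/0.1)² = 71.08
Round up: n = 72.

72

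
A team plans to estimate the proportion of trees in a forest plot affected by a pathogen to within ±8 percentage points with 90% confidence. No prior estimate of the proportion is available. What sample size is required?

For a proportion with margin E = 0.08 at 90% confidence, z = 1.645.
With no prior estimate, use p = 0.5, which maximizes p(1−p) at 0.25.
n = 0.25 × (z/E)² = 0.25 × (1.645/0.08)² = 105.70
Round up: n = 106.

106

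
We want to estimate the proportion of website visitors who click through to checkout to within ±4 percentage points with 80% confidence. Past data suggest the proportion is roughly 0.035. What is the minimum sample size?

For a proportion with margin E = 0.04 at 80% confidence, z = 1.282.
n = p̂(1−p̂)(z/E)² = 0.035 × 0.965 × (1.282/0.04)² = 34.69
Round up: n = 35.

35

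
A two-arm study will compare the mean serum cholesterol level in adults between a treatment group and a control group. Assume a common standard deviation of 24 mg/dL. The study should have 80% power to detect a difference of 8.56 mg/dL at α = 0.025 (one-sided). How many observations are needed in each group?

For two equal groups, n per group = 2·((z_α + z_β)·σ/δ)².
z_α = 1.960; z_β = 0.842 (power 80%).
n = 2 × (2.802 × 24 / 8.56)² = 2 × 61.72 = 123.44
Round up: n = 124 per group.

124 per group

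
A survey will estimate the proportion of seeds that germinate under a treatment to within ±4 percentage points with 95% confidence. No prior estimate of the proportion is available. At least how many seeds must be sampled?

601

For a proportion with margin E = 0.04 at 95% confidence, z = 1.960.
With no prior estimate, use p = 0.5, which maximizes p(1−p) at 0.25.
n = 0.25 × (z/E)² = 0.25 × (1.960/0.04)² = 600.25
Round up: n = 601.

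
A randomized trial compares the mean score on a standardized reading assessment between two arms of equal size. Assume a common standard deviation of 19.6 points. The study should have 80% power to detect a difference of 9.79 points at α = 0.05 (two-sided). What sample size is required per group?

63 per group

For two equal groups, n per group = 2·((z_{α/2} + z_β)·σ/δ)².
z_{α/2} = 1.960; z_β = 0.842 (power 80%).
n = 2 × (2.802 × 19.6 / 9.79)² = 2 × 31.47 = 62.94
Round up: n = 63 per group.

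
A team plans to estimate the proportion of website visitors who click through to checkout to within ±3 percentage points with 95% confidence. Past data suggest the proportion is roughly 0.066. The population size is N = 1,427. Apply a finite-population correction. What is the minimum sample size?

n = 223

For a proportion with margin E = 0.03 at 95% confidence, z = 1.960.
n = p̂(1−p̂)(z/E)² = 0.066 × 0.934 × (1.960/0.03)² = 263.12 — call this n₀.
Finite-population correction with N = 1,427: n = n₀ / (1 + (n₀−1)/N) = 263.12 / 1.184 = 222.23
Round up: n = 223.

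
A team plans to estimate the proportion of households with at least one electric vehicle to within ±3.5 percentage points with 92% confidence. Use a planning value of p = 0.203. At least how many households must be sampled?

405

For a proportion with margin E = 0.035 at 92% confidence, z = 1.751.
n = p̂(1−p̂)(z/E)² = 0.203 × 0.797 × (1.751/0.035)² = 404.94
Round up: n = 405.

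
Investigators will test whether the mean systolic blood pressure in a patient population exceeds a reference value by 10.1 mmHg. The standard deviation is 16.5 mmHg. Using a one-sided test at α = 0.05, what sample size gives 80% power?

17

For a one-sample z-test, n = ((z_α + z_β)·σ/δ)².
z_α = 1.645 (one-sided α = 0.05); z_β = 0.842 (power 80% → β = 0.2).
n = (2.487 × 16.5 / 10.1)² = 16.51
Round up: n = 17.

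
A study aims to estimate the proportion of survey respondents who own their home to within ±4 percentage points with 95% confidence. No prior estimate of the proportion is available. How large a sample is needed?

For a proportion with margin E = 0.04 at 95% confidence, z = 1.960.
With no prior estimate, use p = 0.5, which maximizes p(1−p) at 0.25.
n = 0.25 × (z/E)² = 0.25 × (1.960/0.04)² = 600.25
Round up: n = 601.

601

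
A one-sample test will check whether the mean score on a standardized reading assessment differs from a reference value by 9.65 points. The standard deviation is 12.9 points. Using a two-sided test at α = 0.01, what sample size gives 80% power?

21

For a one-sample z-test, n = ((z_{α/2} + z_β)·σ/δ)².
z_{α/2} = 2.576 (two-sided α = 0.01); z_β = 0.842 (power 80% → β = 0.2).
n = (3.418 × 12.9 / 9.65)² = 20.88
Round up: n = 21.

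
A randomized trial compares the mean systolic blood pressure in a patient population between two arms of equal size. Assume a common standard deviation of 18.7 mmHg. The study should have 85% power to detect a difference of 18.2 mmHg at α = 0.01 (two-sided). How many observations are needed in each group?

For two equal groups, n per group = 2·((z_{α/2} + z_β)·σ/δ)².
z_{α/2} = 2.576; z_β = 1.036 (power 85%).
n = 2 × (3.612 × 18.7 / 18.2)² = 2 × 13.77 = 27.54
Round up: n = 28 per group.

28 per group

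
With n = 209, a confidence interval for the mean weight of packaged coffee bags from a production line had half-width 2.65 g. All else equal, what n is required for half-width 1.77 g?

Margin of error scales as 1/√n, so n₂ = n₁·(E₁/E₂)².
n₂ = 209 × (2.65/1.77)² = 209 × 2.242 = 468.58
Round up: n₂ = 469.

469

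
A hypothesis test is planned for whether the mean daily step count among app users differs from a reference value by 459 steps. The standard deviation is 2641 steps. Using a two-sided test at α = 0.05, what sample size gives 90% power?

348

For a one-sample z-test, n = ((z_{α/2} + z_β)·σ/δ)².
z_{α/2} = 1.960 (two-sided α = 0.05); z_β = 1.282 (power 90% → β = 0.1).
n = (3.242 × 2641 / 459)² = 347.97
Round up: n = 348.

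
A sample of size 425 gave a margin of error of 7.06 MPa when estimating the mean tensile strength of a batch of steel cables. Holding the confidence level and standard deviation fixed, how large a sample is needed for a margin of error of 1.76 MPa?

n = 6839

Margin of error scales as 1/√n, so n₂ = n₁·(E₁/E₂)².
n₂ = 425 × (7.06/1.76)² = 425 × 16.09 = 6838.25
Round up: n₂ = 6839.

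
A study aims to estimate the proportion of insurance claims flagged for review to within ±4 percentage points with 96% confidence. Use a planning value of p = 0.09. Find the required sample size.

216

For a proportion with margin E = 0.04 at 96% confidence, z = 2.054.
n = p̂(1−p̂)(z/E)² = 0.09 × 0.91 × (2.054/0.04)² = 215.96
Round up: n = 216.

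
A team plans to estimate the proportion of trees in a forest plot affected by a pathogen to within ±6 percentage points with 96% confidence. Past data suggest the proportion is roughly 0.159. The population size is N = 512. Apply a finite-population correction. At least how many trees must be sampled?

121

For a proportion with margin E = 0.06 at 96% confidence, z = 2.054.
n = p̂(1−p̂)(z/E)² = 0.159 × 0.841 × (2.054/0.06)² = 156.71 — call this n₀.
Finite-population correction with N = 512: n = n₀ / (1 + (n₀−1)/N) = 156.71 / 1.304 = 120.18
Round up: n = 121.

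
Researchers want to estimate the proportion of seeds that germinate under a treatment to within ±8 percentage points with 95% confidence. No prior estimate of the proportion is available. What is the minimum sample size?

151

For a proportion with margin E = 0.08 at 95% confidence, z = 1.960.
With no prior estimate, use p = 0.5, which maximizes p(1−p) at 0.25.
n = 0.25 × (z/E)² = 0.25 × (1.960/0.08)² = 150.06
Round up: n = 151.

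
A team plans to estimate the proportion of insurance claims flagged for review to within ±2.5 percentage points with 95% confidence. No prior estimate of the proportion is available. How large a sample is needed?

For a proportion with margin E = 0.025 at 95% confidence, z = 1.960.
With no prior estimate, use p = 0.5, which maximizes p(1−p) at 0.25.
n = 0.25 × (z/E)² = 0.25 × (1.960/0.025)² = 1536.64
Round up: n = 1537.

1537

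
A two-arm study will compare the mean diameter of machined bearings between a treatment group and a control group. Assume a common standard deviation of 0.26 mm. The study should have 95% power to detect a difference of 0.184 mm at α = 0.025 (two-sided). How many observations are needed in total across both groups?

122 total

For two equal groups, n per group = 2·((z_{α/2} + z_β)·σ/δ)².
z_{α/2} = 2.241; z_β = 1.645 (power 95%).
n = 2 × (3.886 × 0.26 / 0.184)² = 2 × 30.15 = 60.30
Round up: n = 61 per group.
Total across both groups: 2 × 61 = 122.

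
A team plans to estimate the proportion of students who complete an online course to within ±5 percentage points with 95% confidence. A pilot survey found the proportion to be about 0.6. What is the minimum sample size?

For a proportion with margin E = 0.05 at 95% confidence, z = 1.960.
n = p̂(1−p̂)(z/E)² = 0.6 × 0.4 × (1.960/0.05)² = 368.79
Round up: n = 369.

n = 369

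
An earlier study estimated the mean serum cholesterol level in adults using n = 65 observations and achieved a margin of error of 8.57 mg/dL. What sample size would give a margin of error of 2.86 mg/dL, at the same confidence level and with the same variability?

Margin of error scales as 1/√n, so n₂ = n₁·(E₁/E₂)².
n₂ = 65 × (8.57/2.86)² = 65 × 8.979 = 583.63
Round up: n₂ = 584.

584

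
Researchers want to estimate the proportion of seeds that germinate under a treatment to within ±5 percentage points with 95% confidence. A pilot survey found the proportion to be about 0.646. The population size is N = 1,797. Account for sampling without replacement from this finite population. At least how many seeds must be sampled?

For a proportion with margin E = 0.05 at 95% confidence, z = 1.960.
n = p̂(1−p̂)(z/E)² = 0.646 × 0.354 × (1.960/0.05)² = 351.40 — call this n₀.
Finite-population correction with N = 1,797: n = n₀ / (1 + (n₀−1)/N) = 351.40 / 1.195 = 294.06
Round up: n = 295.

295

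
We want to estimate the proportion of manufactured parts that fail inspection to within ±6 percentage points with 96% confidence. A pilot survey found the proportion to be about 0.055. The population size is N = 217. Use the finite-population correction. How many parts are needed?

n = 48

For a proportion with margin E = 0.06 at 96% confidence, z = 2.054.
n = p̂(1−p̂)(z/E)² = 0.055 × 0.945 × (2.054/0.06)² = 60.91 — call this n₀.
Finite-population correction with N = 217: n = n₀ / (1 + (n₀−1)/N) = 60.91 / 1.276 = 47.74
Round up: n = 48.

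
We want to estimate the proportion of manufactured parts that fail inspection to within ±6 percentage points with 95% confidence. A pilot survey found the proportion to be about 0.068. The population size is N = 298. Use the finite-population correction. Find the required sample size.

56

For a proportion with margin E = 0.06 at 95% confidence, z = 1.960.
n = p̂(1−p̂)(z/E)² = 0.068 × 0.932 × (1.960/0.06)² = 67.63 — call this n₀.
Finite-population correction with N = 298: n = n₀ / (1 + (n₀−1)/N) = 67.63 / 1.224 = 55.25
Round up: n = 56.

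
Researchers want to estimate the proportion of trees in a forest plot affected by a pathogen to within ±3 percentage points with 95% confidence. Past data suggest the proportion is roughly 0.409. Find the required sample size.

1032

For a proportion with margin E = 0.03 at 95% confidence, z = 1.960.
n = p̂(1−p̂)(z/E)² = 0.409 × 0.591 × (1.960/0.03)² = 1031.76
Round up: n = 1032.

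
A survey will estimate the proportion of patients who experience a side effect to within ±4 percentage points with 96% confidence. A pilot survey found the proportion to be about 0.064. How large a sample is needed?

For a proportion with margin E = 0.04 at 96% confidence, z = 2.054.
n = p̂(1−p̂)(z/E)² = 0.064 × 0.936 × (2.054/0.04)² = 157.96
Round up: n = 158.

158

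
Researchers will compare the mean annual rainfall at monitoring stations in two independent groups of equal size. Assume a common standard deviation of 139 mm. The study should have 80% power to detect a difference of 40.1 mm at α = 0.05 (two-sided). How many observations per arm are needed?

For two equal groups, n per group = 2·((z_{α/2} + z_β)·σ/δ)².
z_{α/2} = 1.960; z_β = 0.842 (power 80%).
n = 2 × (2.802 × 139 / 40.1)² = 2 × 94.34 = 188.68
Round up: n = 189 per group.

189 per group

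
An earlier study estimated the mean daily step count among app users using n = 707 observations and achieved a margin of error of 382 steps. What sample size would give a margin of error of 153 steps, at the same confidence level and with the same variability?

Margin of error scales as 1/√n, so n₂ = n₁·(E₁/E₂)².
n₂ = 707 × (382/153)² = 707 × 6.234 = 4407.44
Round up: n₂ = 4408.

n = 4408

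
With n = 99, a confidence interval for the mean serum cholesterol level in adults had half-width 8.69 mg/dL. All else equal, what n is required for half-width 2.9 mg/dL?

889

Margin of error scales as 1/√n, so n₂ = n₁·(E₁/E₂)².
n₂ = 99 × (8.69/2.9)² = 99 × 8.979 = 888.92
Round up: n₂ = 889.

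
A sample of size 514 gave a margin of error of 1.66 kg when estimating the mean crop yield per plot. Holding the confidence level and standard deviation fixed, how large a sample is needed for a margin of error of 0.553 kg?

4632

Margin of error scales as 1/√n, so n₂ = n₁·(E₁/E₂)².
n₂ = 514 × (1.66/0.553)² = 514 × 9.011 = 4631.65
Round up: n₂ = 4632.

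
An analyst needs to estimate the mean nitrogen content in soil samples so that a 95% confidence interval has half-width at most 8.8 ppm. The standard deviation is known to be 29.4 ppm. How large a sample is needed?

For a mean, the margin of error is E = z·σ/√n, so n = (zσ/E)².
At 95% confidence, z = 1.960.
n = (1.960 × 29.4 / 8.8)² = 42.88
Round up: n = 43.

43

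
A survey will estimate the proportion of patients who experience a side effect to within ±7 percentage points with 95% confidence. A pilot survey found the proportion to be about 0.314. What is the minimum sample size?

For a proportion with margin E = 0.07 at 95% confidence, z = 1.960.
n = p̂(1−p̂)(z/E)² = 0.314 × 0.686 × (1.960/0.07)² = 168.88
Round up: n = 169.

169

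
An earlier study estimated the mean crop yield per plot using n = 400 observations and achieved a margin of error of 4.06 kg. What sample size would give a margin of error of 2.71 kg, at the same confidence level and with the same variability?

n = 898

Margin of error scales as 1/√n, so n₂ = n₁·(E₁/E₂)².
n₂ = 400 × (4.06/2.71)² = 400 × 2.244 = 897.60
Round up: n₂ = 898.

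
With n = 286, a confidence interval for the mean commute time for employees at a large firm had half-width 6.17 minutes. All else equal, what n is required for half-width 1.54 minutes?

4591

Margin of error scales as 1/√n, so n₂ = n₁·(E₁/E₂)².
n₂ = 286 × (6.17/1.54)² = 286 × 16.05 = 4590.30
Round up: n₂ = 4591.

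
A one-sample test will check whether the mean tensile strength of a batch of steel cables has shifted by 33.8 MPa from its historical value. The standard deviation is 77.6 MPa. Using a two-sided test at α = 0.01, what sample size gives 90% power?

For a one-sample z-test, n = ((z_{α/2} + z_β)·σ/δ)².
z_{α/2} = 2.576 (two-sided α = 0.01); z_β = 1.282 (power 90% → β = 0.1).
n = (3.858 × 77.6 / 33.8)² = 78.45
Round up: n = 79.

79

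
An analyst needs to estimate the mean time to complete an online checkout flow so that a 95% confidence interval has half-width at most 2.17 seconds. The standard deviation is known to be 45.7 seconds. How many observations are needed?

1704

For a mean, the margin of error is E = z·σ/√n, so n = (zσ/E)².
At 95% confidence, z = 1.960.
n = (1.960 × 45.7 / 2.17)² = 1703.83
Round up: n = 1704.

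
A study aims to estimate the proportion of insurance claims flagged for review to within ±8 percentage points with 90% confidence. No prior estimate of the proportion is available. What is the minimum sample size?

n = 106

For a proportion with margin E = 0.08 at 90% confidence, z = 1.645.
With no prior estimate, use p = 0.5, which maximizes p(1−p) at 0.25.
n = 0.25 × (z/E)² = 0.25 × (1.645/0.08)² = 105.70
Round up: n = 106.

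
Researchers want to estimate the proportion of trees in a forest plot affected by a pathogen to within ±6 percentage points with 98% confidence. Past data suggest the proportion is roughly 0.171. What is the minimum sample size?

For a proportion with margin E = 0.06 at 98% confidence, z = 2.326.
n = p̂(1−p̂)(z/E)² = 0.171 × 0.829 × (2.326/0.06)² = 213.04
Round up: n = 214.

n = 214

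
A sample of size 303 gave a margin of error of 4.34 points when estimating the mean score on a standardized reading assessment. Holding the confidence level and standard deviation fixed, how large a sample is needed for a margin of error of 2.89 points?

Margin of error scales as 1/√n, so n₂ = n₁·(E₁/E₂)².
n₂ = 303 × (4.34/2.89)² = 303 × 2.255 = 683.26
Round up: n₂ = 684.

684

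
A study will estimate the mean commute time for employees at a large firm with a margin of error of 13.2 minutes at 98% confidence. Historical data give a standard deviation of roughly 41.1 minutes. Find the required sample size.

53

For a mean, the margin of error is E = z·σ/√n, so n = (zσ/E)².
At 98% confidence, z = 2.326.
n = (2.326 × 41.1 / 13.2)² = 52.45
Round up: n = 53.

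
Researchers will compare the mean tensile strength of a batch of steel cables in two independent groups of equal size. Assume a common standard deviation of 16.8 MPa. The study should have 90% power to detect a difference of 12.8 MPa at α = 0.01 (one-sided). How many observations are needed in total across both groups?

90 total

For two equal groups, n per group = 2·((z_α + z_β)·σ/δ)².
z_α = 2.326; z_β = 1.282 (power 90%).
n = 2 × (3.608 × 16.8 / 12.8)² = 2 × 22.42 = 44.84
Round up: n = 45 per group.
Total across both groups: 2 × 45 = 90.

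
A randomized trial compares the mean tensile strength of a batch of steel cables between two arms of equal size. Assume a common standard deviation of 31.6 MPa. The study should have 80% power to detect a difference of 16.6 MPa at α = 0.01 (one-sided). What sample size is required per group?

For two equal groups, n per group = 2·((z_α + z_β)·σ/δ)².
z_α = 2.326; z_β = 0.842 (power 80%).
n = 2 × (3.168 × 31.6 / 16.6)² = 2 × 36.37 = 72.74
Round up: n = 73 per group.

73 per group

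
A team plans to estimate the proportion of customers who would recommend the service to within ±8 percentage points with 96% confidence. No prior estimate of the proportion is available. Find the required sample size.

165

For a proportion with margin E = 0.08 at 96% confidence, z = 2.054.
With no prior estimate, use p = 0.5, which maximizes p(1−p) at 0.25.
n = 0.25 × (z/E)² = 0.25 × (2.054/0.08)² = 164.80
Round up: n = 165.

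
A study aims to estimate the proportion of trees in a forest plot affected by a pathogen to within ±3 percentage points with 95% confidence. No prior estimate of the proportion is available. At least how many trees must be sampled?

For a proportion with margin E = 0.03 at 95% confidence, z = 1.960.
With no prior estimate, use p = 0.5, which maximizes p(1−p) at 0.25.
n = 0.25 × (z/E)² = 0.25 × (1.960/0.03)² = 1067.11
Round up: n = 1068.

1068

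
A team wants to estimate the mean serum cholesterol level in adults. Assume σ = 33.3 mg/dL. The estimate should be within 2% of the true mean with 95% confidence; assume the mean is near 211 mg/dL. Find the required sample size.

240

For a mean, the margin of error is E = z·σ/√n, so n = (zσ/E)².
At 95% confidence, z = 1.960.
E = 2% of 211 = 4.22 mg/dL.
n = (1.960 × 33.3 / 4.22)² = 239.21
Round up: n = 240.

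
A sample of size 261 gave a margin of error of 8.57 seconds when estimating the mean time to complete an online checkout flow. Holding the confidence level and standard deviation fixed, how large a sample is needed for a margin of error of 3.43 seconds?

1630

Margin of error scales as 1/√n, so n₂ = n₁·(E₁/E₂)².
n₂ = 261 × (8.57/3.43)² = 261 × 6.243 = 1629.42
Round up: n₂ = 1630.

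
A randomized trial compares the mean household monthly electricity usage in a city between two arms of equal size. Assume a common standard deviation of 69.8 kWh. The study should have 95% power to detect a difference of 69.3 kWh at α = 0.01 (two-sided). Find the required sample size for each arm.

For two equal groups, n per group = 2·((z_{α/2} + z_β)·σ/δ)².
z_{α/2} = 2.576; z_β = 1.645 (power 95%).
n = 2 × (4.221 × 69.8 / 69.3)² = 2 × 18.07 = 36.14
Round up: n = 37 per group.

37 per group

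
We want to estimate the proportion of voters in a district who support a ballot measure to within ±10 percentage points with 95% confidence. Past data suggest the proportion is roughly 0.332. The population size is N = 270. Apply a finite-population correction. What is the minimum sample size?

n = 65

For a proportion with margin E = 0.1 at 95% confidence, z = 1.960.
n = p̂(1−p̂)(z/E)² = 0.332 × 0.668 × (1.960/0.1)² = 85.20 — call this n₀.
Finite-population correction with N = 270: n = n₀ / (1 + (n₀−1)/N) = 85.20 / 1.312 = 64.94
Round up: n = 65.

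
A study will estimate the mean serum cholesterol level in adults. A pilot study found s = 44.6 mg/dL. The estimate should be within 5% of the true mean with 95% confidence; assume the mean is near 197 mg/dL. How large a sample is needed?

For a mean, the margin of error is E = z·σ/√n, so n = (zσ/E)².
At 95% confidence, z = 1.960.
E = 5% of 197 = 9.85 mg/dL.
n = (1.960 × 44.6 / 9.85)² = 78.76
Round up: n = 79.

79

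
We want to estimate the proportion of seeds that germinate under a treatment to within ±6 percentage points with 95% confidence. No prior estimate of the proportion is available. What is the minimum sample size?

267

For a proportion with margin E = 0.06 at 95% confidence, z = 1.960.
With no prior estimate, use p = 0.5, which maximizes p(1−p) at 0.25.
n = 0.25 × (z/E)² = 0.25 × (1.960/0.06)² = 266.78
Round up: n = 267.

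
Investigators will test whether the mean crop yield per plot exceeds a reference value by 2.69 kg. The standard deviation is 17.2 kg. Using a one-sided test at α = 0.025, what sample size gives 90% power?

For a one-sample z-test, n = ((z_α + z_β)·σ/δ)².
z_α = 1.960 (one-sided α = 0.025); z_β = 1.282 (power 90% → β = 0.1).
n = (3.242 × 17.2 / 2.69)² = 429.71
Round up: n = 430.

430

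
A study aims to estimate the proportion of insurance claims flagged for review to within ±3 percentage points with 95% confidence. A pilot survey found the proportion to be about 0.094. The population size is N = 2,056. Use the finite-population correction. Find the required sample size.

For a proportion with margin E = 0.03 at 95% confidence, z = 1.960.
n = p̂(1−p̂)(z/E)² = 0.094 × 0.906 × (1.960/0.03)² = 363.52 — call this n₀.
Finite-population correction with N = 2,056: n = n₀ / (1 + (n₀−1)/N) = 363.52 / 1.176 = 309.12
Round up: n = 310.

n = 310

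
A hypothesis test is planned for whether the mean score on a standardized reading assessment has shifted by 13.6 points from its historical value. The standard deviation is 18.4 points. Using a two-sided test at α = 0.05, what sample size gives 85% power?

17

For a one-sample z-test, n = ((z_{α/2} + z_β)·σ/δ)².
z_{α/2} = 1.960 (two-sided α = 0.05); z_β = 1.036 (power 85% → β = 0.15).
n = (2.996 × 18.4 / 13.6)² = 16.43
Round up: n = 17.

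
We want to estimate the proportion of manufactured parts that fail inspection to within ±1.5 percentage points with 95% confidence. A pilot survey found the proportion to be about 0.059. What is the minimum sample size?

For a proportion with margin E = 0.015 at 95% confidence, z = 1.960.
n = p̂(1−p̂)(z/E)² = 0.059 × 0.941 × (1.960/0.015)² = 947.92
Round up: n = 948.

948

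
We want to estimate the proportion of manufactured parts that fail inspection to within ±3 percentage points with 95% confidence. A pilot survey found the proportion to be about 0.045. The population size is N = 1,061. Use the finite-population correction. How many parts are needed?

For a proportion with margin E = 0.03 at 95% confidence, z = 1.960.
n = p̂(1−p̂)(z/E)² = 0.045 × 0.955 × (1.960/0.03)² = 183.44 — call this n₀.
Finite-population correction with N = 1,061: n = n₀ / (1 + (n₀−1)/N) = 183.44 / 1.172 = 156.52
Round up: n = 157.

157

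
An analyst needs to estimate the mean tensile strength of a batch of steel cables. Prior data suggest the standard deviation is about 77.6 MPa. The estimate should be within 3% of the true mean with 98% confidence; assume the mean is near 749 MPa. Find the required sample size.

n = 65

For a mean, the margin of error is E = z·σ/√n, so n = (zσ/E)².
At 98% confidence, z = 2.326.
E = 3% of 749 = 22.47 MPa.
n = (2.326 × 77.6 / 22.47)² = 64.53
Round up: n = 65.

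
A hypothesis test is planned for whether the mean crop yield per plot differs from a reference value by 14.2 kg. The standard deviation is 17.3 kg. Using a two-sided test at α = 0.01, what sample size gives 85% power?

For a one-sample z-test, n = ((z_{α/2} + z_β)·σ/δ)².
z_{α/2} = 2.576 (two-sided α = 0.01); z_β = 1.036 (power 85% → β = 0.15).
n = (3.612 × 17.3 / 14.2)² = 19.36
Round up: n = 20.

n = 20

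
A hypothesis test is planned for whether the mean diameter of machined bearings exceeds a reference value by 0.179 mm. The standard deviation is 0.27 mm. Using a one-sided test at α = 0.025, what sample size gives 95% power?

For a one-sample z-test, n = ((z_α + z_β)·σ/δ)².
z_α = 1.960 (one-sided α = 0.025); z_β = 1.645 (power 95% → β = 0.05).
n = (3.605 × 0.27 / 0.179)² = 29.57
Round up: n = 30.

n = 30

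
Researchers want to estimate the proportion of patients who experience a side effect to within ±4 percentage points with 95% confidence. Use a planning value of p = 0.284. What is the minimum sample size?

For a proportion with margin E = 0.04 at 95% confidence, z = 1.960.
n = p̂(1−p̂)(z/E)² = 0.284 × 0.716 × (1.960/0.04)² = 488.23
Round up: n = 489.

489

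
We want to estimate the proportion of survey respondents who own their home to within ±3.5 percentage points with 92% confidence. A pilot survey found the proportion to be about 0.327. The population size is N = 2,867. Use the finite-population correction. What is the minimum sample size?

463

For a proportion with margin E = 0.035 at 92% confidence, z = 1.751.
n = p̂(1−p̂)(z/E)² = 0.327 × 0.673 × (1.751/0.035)² = 550.81 — call this n₀.
Finite-population correction with N = 2,867: n = n₀ / (1 + (n₀−1)/N) = 550.81 / 1.192 = 462.09
Round up: n = 463.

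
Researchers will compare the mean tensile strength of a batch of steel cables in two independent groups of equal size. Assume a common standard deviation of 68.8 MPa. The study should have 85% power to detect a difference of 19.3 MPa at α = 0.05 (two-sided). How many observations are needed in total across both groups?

458 total

For two equal groups, n per group = 2·((z_{α/2} + z_β)·σ/δ)².
z_{α/2} = 1.960; z_β = 1.036 (power 85%).
n = 2 × (2.996 × 68.8 / 19.3)² = 2 × 114.06 = 228.12
Round up: n = 229 per group.
Total across both groups: 2 × 229 = 458.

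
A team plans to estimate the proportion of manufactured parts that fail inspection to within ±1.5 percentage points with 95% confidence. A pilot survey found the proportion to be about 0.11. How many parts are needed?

For a proportion with margin E = 0.015 at 95% confidence, z = 1.960.
n = p̂(1−p̂)(z/E)² = 0.11 × 0.89 × (1.960/0.015)² = 1671.52
Round up: n = 1672.

n = 1672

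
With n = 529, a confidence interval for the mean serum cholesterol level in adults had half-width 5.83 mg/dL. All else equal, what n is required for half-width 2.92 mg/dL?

Margin of error scales as 1/√n, so n₂ = n₁·(E₁/E₂)².
n₂ = 529 × (5.83/2.92)² = 529 × 3.986 = 2108.59
Round up: n₂ = 2109.

2109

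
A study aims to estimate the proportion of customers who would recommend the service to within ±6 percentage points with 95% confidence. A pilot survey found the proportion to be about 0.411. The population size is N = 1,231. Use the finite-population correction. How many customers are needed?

For a proportion with margin E = 0.06 at 95% confidence, z = 1.960.
n = p̂(1−p̂)(z/E)² = 0.411 × 0.589 × (1.960/0.06)² = 258.33 — call this n₀.
Finite-population correction with N = 1,231: n = n₀ / (1 + (n₀−1)/N) = 258.33 / 1.209 = 213.67
Round up: n = 214.

214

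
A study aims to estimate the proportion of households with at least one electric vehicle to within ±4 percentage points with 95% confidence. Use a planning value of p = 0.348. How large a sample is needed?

n = 545

For a proportion with margin E = 0.04 at 95% confidence, z = 1.960.
n = p̂(1−p̂)(z/E)² = 0.348 × 0.652 × (1.960/0.04)² = 544.78
Round up: n = 545.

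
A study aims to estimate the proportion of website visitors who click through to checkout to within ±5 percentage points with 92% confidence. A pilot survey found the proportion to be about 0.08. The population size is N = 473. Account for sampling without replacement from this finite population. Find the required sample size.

For a proportion with margin E = 0.05 at 92% confidence, z = 1.751.
n = p̂(1−p̂)(z/E)² = 0.08 × 0.92 × (1.751/0.05)² = 90.26 — call this n₀.
Finite-population correction with N = 473: n = n₀ / (1 + (n₀−1)/N) = 90.26 / 1.189 = 75.91
Round up: n = 76.

n = 76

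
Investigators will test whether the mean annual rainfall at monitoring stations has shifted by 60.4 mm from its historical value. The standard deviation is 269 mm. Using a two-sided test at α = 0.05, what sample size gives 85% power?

For a one-sample z-test, n = ((z_{α/2} + z_β)·σ/δ)².
z_{α/2} = 1.960 (two-sided α = 0.05); z_β = 1.036 (power 85% → β = 0.15).
n = (2.996 × 269 / 60.4)² = 178.04
Round up: n = 179.

n = 179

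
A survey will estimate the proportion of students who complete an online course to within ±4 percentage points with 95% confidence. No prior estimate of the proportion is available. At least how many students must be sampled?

For a proportion with margin E = 0.04 at 95% confidence, z = 1.960.
With no prior estimate, use p = 0.5, which maximizes p(1−p) at 0.25.
n = 0.25 × (z/E)² = 0.25 × (1.960/0.04)² = 600.25
Round up: n = 601.

601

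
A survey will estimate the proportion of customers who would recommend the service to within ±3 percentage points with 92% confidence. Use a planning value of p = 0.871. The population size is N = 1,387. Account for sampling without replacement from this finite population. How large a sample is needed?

301

For a proportion with margin E = 0.03 at 92% confidence, z = 1.751.
n = p̂(1−p̂)(z/E)² = 0.871 × 0.129 × (1.751/0.03)² = 382.77 — call this n₀.
Finite-population correction with N = 1,387: n = n₀ / (1 + (n₀−1)/N) = 382.77 / 1.275 = 300.21
Round up: n = 301.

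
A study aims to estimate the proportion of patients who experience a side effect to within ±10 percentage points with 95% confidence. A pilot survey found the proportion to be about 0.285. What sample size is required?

For a proportion with margin E = 0.1 at 95% confidence, z = 1.960.
n = p̂(1−p̂)(z/E)² = 0.285 × 0.715 × (1.960/0.1)² = 78.28
Round up: n = 79.

n = 79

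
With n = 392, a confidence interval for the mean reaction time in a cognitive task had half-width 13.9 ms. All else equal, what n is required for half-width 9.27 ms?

Margin of error scales as 1/√n, so n₂ = n₁·(E₁/E₂)².
n₂ = 392 × (13.9/9.27)² = 392 × 2.248 = 881.22
Round up: n₂ = 882.

882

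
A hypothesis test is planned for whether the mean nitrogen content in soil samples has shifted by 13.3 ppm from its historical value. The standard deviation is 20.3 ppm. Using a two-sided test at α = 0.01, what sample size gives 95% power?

42

For a one-sample z-test, n = ((z_{α/2} + z_β)·σ/δ)².
z_{α/2} = 2.576 (two-sided α = 0.01); z_β = 1.645 (power 95% → β = 0.05).
n = (4.221 × 20.3 / 13.3)² = 41.51
Round up: n = 42.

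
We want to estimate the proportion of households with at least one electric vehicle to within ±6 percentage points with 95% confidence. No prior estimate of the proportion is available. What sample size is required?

267

For a proportion with margin E = 0.06 at 95% confidence, z = 1.960.
With no prior estimate, use p = 0.5, which maximizes p(1−p) at 0.25.
n = 0.25 × (z/E)² = 0.25 × (1.960/0.06)² = 266.78
Round up: n = 267.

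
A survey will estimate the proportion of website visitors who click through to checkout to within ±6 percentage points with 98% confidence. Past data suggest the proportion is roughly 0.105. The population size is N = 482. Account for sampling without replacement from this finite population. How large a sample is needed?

n = 110

For a proportion with margin E = 0.06 at 98% confidence, z = 2.326.
n = p̂(1−p̂)(z/E)² = 0.105 × 0.895 × (2.326/0.06)² = 141.23 — call this n₀.
Finite-population correction with N = 482: n = n₀ / (1 + (n₀−1)/N) = 141.23 / 1.291 = 109.40
Round up: n = 110.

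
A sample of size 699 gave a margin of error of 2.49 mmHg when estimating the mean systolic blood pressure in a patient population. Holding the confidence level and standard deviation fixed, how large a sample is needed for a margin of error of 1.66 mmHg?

Margin of error scales as 1/√n, so n₂ = n₁·(E₁/E₂)².
n₂ = 699 × (2.49/1.66)² = 699 × 2.25 = 1572.75
Round up: n₂ = 1573.

1573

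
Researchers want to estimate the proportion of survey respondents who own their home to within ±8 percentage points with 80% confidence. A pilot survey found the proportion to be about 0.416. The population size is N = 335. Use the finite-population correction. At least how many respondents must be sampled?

For a proportion with margin E = 0.08 at 80% confidence, z = 1.282.
n = p̂(1−p̂)(z/E)² = 0.416 × 0.584 × (1.282/0.08)² = 62.39 — call this n₀.
Finite-population correction with N = 335: n = n₀ / (1 + (n₀−1)/N) = 62.39 / 1.183 = 52.74
Round up: n = 53.

53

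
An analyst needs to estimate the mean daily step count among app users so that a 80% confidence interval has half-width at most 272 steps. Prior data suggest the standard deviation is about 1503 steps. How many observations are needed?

51

For a mean, the margin of error is E = z·σ/√n, so n = (zσ/E)².
At 80% confidence, z = 1.282.
n = (1.282 × 1503 / 272)² = 50.18
Round up: n = 51.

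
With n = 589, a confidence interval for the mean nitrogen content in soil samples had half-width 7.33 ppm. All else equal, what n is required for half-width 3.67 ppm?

2350

Margin of error scales as 1/√n, so n₂ = n₁·(E₁/E₂)².
n₂ = 589 × (7.33/3.67)² = 589 × 3.989 = 2349.52
Round up: n₂ = 2350.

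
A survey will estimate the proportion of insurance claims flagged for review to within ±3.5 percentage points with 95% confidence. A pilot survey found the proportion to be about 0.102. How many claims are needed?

n = 288

For a proportion with margin E = 0.035 at 95% confidence, z = 1.960.
n = p̂(1−p̂)(z/E)² = 0.102 × 0.898 × (1.960/0.035)² = 287.25
Round up: n = 288.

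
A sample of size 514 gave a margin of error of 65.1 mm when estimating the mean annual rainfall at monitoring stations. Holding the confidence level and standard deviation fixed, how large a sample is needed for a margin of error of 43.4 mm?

1157

Margin of error scales as 1/√n, so n₂ = n₁·(E₁/E₂)².
n₂ = 514 × (65.1/43.4)² = 514 × 2.25 = 1156.50
Round up: n₂ = 1157.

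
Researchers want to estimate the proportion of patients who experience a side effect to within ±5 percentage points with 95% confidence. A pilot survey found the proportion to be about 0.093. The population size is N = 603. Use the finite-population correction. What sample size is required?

For a proportion with margin E = 0.05 at 95% confidence, z = 1.960.
n = p̂(1−p̂)(z/E)² = 0.093 × 0.907 × (1.960/0.05)² = 129.62 — call this n₀.
Finite-population correction with N = 603: n = n₀ / (1 + (n₀−1)/N) = 129.62 / 1.213 = 106.86
Round up: n = 107.

107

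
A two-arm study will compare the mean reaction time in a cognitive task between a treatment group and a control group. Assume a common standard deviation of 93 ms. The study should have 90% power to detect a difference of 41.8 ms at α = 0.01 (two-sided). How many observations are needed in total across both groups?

For two equal groups, n per group = 2·((z_{α/2} + z_β)·σ/δ)².
z_{α/2} = 2.576; z_β = 1.282 (power 90%).
n = 2 × (3.858 × 93 / 41.8)² = 2 × 73.68 = 147.36
Round up: n = 148 per group.
Total across both groups: 2 × 148 = 296.

296 total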